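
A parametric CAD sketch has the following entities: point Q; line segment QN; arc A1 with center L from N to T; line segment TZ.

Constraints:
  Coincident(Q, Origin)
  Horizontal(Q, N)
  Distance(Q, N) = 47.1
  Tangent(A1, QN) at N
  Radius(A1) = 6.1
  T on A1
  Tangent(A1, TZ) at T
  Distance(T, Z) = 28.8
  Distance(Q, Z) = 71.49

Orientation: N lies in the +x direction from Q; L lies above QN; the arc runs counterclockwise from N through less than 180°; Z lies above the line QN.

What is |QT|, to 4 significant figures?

52.69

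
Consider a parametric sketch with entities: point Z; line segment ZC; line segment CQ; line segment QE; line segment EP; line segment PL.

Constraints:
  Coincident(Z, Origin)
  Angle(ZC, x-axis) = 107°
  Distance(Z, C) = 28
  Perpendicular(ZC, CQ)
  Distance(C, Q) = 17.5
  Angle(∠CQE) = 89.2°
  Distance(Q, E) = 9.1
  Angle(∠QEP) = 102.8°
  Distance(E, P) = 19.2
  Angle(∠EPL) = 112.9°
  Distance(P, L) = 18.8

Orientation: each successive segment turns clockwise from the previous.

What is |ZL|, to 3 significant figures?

32.7

Z is at the origin; ZC runs at 107.0° with length 28.0, so C = (-8.19, 26.8). ZC ⟂ CQ, so CQ runs at 17.0°; with |CQ| = 17.5, Q = (8.55, 31.9). ∠CQE = 89.2° gives QE at -73.8° from the x-axis; with |QE| = 9.1, E = (11.1, 23.2). ∠QEP = 102.8° gives EP at -151° from the x-axis; with |EP| = 19.2, P = (-5.70, 13.8). ∠EPL = 112.9° gives PL at 142° from the x-axis; with |PL| = 18.8, L = (-20.5, 25.4). Then |ZL| = |L − Z| = 32.7.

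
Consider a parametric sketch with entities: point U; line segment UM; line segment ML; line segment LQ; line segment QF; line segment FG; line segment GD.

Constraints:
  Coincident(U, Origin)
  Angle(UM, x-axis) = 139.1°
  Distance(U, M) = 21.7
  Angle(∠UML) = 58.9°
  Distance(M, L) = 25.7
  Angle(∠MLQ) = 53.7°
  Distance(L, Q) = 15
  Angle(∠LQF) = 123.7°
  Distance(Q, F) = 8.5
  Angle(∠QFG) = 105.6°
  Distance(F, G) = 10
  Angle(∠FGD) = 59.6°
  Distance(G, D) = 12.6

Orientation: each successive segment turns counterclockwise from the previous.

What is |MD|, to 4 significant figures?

18.99

∠QFG = 105.6° gives FG at 157.2° from the x-axis; with |FG| = 10.0, G = (-15.51, 7.884). ∠FGD = 59.6° gives GD at -82.40° from the x-axis; with |GD| = 12.6, D = (-13.84, -4.605). Then |MD| = |D − M| = 18.99.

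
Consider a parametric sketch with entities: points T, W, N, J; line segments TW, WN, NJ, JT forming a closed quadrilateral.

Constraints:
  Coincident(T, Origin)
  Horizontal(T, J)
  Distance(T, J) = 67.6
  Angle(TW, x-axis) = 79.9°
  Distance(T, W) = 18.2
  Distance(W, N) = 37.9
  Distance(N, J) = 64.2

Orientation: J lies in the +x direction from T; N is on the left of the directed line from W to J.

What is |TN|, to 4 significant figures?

54.84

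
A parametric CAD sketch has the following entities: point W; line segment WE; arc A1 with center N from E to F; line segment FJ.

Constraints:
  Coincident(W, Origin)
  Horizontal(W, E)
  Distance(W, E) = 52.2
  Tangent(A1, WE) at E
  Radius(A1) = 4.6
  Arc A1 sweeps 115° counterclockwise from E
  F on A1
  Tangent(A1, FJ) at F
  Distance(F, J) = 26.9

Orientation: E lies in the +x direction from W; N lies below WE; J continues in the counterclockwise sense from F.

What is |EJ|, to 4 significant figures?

31.75

On A1, E sits at bearing 90° from N; a 115° counterclockwise sweep puts F at bearing 205°, so F = N + 4.6·(cos 205°, sin 205°) = (48.03, -6.544). The tangent condition forces NF to be normal to FJ, so FJ runs along (−sin 205°, cos 205°); with |FJ| = 26.9, J = (59.40, -30.92). Then |EJ| = |J − E| = 31.75.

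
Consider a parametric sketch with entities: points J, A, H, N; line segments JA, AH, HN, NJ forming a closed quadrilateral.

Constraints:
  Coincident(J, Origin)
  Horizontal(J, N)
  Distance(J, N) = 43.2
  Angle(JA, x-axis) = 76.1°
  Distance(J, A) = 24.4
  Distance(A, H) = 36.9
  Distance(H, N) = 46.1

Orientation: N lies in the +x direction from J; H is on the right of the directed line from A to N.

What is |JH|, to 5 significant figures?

12.594

Checks: J.y = 0.00, N.y = 0.00 ✓; |AH| = 36.90 ✓; |HN| = 46.10 ✓.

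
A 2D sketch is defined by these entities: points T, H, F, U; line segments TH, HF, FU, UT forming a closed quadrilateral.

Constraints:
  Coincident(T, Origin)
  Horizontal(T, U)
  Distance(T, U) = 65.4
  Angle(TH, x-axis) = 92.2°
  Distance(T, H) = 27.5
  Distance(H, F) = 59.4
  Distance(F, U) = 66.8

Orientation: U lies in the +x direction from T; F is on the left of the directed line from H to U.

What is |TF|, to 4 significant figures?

78.65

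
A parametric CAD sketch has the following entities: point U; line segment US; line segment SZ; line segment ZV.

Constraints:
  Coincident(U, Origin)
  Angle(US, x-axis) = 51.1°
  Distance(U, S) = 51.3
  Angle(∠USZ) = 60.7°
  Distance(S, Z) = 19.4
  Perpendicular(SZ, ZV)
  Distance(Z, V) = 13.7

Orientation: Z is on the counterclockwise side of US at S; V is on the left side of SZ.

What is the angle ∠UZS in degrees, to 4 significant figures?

97.27°

U is at the origin; US runs at 51.1° with length 51.3, so S = 51.3·(cos 51.1°, sin 51.1°) = (32.21, 39.92). ∠USZ = 60.7°, so SZ runs at 51.1° + (180° − 60.7°) = 170.4° from the x-axis; with |SZ| = 19.4, Z = S + 19.4·(cos 170.4°, sin 170.4°) = (13.09, 43.16). Then cos ∠UZS = ZU·ZS / (|ZU||ZS|), giving 97.27°.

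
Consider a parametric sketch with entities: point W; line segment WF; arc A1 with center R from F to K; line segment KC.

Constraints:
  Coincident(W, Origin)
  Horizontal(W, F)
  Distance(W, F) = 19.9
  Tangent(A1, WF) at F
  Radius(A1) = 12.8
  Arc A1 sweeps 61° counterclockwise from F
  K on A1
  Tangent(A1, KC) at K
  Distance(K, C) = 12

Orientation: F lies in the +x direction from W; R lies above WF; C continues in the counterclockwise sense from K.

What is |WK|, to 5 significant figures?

31.787

W is at the origin; WF is horizontal with |WF| = 19.9 and F on the +x side, so F = (19.900, 0.0000). The tangent condition forces RF to be normal to WF, so R = F + (0, 12.8) = (19.900, 12.800). On A1, F sits at bearing -90° from R; a 61° counterclockwise sweep puts K at bearing -29°, so K = R + 12.8·(cos -29°, sin -29°) = (31.095, 6.5944). Then |WK| = |K − W| = 31.787.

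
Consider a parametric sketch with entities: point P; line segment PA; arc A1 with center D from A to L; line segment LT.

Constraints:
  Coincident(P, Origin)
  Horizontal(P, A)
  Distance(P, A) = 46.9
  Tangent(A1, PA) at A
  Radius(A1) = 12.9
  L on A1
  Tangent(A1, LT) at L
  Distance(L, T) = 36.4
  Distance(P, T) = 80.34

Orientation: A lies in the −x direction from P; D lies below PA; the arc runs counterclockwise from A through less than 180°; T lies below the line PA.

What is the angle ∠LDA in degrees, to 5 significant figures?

81.161°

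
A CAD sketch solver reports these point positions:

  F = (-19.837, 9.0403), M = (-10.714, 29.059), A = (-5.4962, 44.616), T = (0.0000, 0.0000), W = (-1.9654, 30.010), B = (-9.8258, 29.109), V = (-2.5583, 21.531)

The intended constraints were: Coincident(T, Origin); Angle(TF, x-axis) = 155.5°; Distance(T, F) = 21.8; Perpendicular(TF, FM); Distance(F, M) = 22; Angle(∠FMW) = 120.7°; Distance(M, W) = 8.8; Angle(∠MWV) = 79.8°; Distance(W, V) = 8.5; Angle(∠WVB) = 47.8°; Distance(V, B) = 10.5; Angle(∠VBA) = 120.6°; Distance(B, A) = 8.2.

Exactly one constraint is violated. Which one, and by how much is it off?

Distance(B, A) = 8.2 — off by 7.90.

T = (0.00, 0.00) ✓; TF at 155.5° ✓; |TF| = 21.80 ✓; ∠(TF, FM) = 90.00° ✓; |FM| = 22.00 ✓; ∠FMW = 120.7° ✓; |MW| = 8.800 ✓; ∠MWV = 79.80° ✓; |WV| = 8.500 ✓; ∠WVB = 47.80° ✓; |VB| = 10.50 ✓; ∠VBA = 120.6° ✓; |BA| = 16.10 ✗.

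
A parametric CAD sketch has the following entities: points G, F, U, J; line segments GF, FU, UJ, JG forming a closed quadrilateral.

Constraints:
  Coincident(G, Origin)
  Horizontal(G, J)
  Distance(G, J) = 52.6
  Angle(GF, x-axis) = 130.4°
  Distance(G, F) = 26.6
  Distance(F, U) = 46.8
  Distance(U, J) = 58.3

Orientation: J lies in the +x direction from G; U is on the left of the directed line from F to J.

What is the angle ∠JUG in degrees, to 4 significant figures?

56.42°

Checks: |FU| = 46.80 ✓; |UJ| = 58.30 ✓.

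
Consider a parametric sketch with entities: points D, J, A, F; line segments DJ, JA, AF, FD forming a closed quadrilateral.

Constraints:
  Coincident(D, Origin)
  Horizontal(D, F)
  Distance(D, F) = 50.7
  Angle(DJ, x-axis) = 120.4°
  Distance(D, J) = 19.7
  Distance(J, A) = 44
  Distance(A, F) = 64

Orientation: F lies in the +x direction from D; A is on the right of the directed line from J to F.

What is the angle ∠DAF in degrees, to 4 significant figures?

49.83°

D is at the origin; D and F share the same y with |DF| = 50.7 and F in +x, so F = (50.7, 0). DJ runs at 120.4° with |DJ| = 19.7, so J = (-9.969, 16.99). A is determined by |JA| = 44.0 and |AF| = 64.0 together: it lies at the intersection of circle(J, 44.0) and circle(F, 64.0). With |JF| = 63.00, the foot of the radical line on JF is 14.36 from J and the perpendicular offset is √(44.0² − 14.36²) = 41.59. Taking the right-of-JF solution: A = (-7.358, -26.93).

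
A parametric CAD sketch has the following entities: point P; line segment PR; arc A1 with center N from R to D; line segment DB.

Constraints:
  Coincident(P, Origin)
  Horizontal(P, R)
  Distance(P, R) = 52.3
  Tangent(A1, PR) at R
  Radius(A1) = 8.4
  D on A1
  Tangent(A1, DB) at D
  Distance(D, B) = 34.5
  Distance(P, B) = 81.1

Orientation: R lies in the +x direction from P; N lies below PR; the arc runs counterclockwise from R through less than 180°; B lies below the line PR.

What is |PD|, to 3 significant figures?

48.7

P is at the origin; P and R share the same y with |PR| = 52.3 and R on the +x side, so R = (52.3, 0.00). Tangency of A1 to PR means the radius NR is perpendicular to PR, so N = R + (0, -8.4) = (52.3, -8.40). Since ND ⟂ DB (tangency), |NB| = √(8.4² + 34.5²) = 35.5 regardless of where D sits on A1. So B lies on both circle(P, 81.1) and circle(N, 35.5); the below-PR intersection is B = (71.5, -38.3). D is the foot of the tangent from B: D = (46.5, -14.5).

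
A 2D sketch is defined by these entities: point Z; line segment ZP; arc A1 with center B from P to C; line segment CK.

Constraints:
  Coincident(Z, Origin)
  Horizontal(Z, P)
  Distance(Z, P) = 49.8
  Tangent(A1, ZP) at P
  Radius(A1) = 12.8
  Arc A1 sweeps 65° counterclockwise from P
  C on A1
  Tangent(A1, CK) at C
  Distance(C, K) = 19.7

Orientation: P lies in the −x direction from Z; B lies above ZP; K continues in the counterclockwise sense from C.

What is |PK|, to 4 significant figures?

32.16

On A1, P sits at bearing -90° from B; a 65° counterclockwise sweep puts C at bearing -25°, so C = B + 12.8·(cos -25°, sin -25°) = (-38.20, 7.390). Tangency of A1 to CK means the radius BC is perpendicular to CK, so CK runs along (−sin -25°, cos -25°); with |CK| = 19.7, K = (-29.87, 25.24). Then |PK| = |K − P| = 32.16.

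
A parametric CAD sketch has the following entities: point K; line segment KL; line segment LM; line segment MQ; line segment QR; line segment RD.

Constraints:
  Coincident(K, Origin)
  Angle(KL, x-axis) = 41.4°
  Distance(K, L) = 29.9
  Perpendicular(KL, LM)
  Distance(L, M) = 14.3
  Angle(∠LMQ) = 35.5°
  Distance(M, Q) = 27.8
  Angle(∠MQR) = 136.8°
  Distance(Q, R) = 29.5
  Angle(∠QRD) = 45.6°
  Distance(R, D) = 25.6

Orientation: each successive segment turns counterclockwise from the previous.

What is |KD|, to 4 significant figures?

37.68

K is at the origin; KL runs at 41.4° with length 29.9, so L = (22.43, 19.77). KL is perpendicular to LM, so LM runs at 131.4°; with |LM| = 14.3, M = (12.97, 30.50). ∠LMQ = 35.5° gives MQ at -84.10° from the x-axis; with |MQ| = 27.8, Q = (15.83, 2.847). ∠MQR = 136.8° gives QR at -40.90° from the x-axis; with |QR| = 29.5, R = (38.13, -16.47). ∠QRD = 45.6° gives RD at 93.50° from the x-axis; with |RD| = 25.6, D = (36.56, 9.084). Then |KD| = |D − K| = 37.68.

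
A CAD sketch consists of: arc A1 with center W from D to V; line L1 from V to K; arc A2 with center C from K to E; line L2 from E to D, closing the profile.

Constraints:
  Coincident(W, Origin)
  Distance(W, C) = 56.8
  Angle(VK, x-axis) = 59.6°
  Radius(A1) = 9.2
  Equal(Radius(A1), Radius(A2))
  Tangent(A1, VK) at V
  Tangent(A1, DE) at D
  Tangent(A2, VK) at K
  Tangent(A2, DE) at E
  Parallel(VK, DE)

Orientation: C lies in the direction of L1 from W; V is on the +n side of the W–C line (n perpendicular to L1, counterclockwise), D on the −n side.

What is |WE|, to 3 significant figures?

57.5

Tangency of A1 to both parallel lines with radius 9.2 puts V and D at W ± 9.2·n: V = (-7.94, 4.66), D = (7.94, -4.66). Equal radii place K and E the same way about C: K = C + 9.2·n = (20.8, 53.6), E = C − 9.2·n = (36.7, 44.3). Then |WE| = |E − W| = 57.5.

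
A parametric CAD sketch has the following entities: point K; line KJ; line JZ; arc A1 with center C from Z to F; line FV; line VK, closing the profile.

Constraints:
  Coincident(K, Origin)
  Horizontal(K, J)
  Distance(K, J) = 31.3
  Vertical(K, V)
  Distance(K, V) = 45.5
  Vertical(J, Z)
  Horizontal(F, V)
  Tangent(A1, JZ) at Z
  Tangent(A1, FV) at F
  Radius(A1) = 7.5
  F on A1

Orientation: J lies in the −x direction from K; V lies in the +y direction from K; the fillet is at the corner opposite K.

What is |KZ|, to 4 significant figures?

49.23

The virtual corner opposite K is at (-31.30, 45.50). Since A1 is tangent to JZ there, CZ ⟂ JZ and tangency of A1 to FV means the radius CF is perpendicular to FV, with radius 7.5, so the center C sits 7.5 in from both sides at C = (-23.80, 38.00). That places the tangent points at Z = (-31.30, 38.00) on JZ and F = (-23.80, 45.50) on FV. Then |KZ| = |Z − K| = 49.23.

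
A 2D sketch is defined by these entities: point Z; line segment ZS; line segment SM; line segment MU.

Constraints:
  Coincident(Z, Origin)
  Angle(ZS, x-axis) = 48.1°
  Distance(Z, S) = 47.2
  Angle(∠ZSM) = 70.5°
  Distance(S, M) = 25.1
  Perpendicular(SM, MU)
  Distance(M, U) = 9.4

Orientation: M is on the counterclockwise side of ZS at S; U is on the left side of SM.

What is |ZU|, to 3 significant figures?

36.3

Z is at the origin; ZS runs at 48.1° with length 47.2, so S = 47.2·(cos 48.1°, sin 48.1°) = (31.5, 35.1). ∠ZSM = 70.5°, so SM runs at 48.1° + (180° − 70.5°) = 158° from the x-axis; with |SM| = 25.1, M = S + 25.1·(cos 158°, sin 158°) = (8.32, 44.7). The perpendicularity gives MU at right angles to SM; with |MU| = 9.4 on the left of SM, U = M + 9.4·(-0.381, -0.925) = (4.73, 36.0). Then |ZU| = |U − Z| = 36.3.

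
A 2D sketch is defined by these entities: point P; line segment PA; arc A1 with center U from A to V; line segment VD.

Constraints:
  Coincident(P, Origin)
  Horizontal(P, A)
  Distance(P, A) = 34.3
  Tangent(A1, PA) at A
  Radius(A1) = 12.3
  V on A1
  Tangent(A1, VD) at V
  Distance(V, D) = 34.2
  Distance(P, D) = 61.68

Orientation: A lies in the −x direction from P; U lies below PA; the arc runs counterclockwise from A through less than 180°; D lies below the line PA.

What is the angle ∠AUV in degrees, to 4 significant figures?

103.6°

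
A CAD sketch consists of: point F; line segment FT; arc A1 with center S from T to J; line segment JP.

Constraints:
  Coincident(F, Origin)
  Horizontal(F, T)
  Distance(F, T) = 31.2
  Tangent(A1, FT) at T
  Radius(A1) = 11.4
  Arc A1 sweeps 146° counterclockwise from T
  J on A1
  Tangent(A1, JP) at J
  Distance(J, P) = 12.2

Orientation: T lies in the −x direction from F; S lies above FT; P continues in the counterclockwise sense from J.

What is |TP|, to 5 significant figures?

27.925

F is at the origin; F and T share the same y with |FT| = 31.2 and T on the −x side, so T = (-31.200, 0.0000). The tangent condition forces ST to be normal to FT, so S = T + (0, 11.4) = (-31.200, 11.400). On A1, T sits at bearing -90° from S; a 146° counterclockwise sweep puts J at bearing 56°, so J = S + 11.4·(cos 56°, sin 56°) = (-24.825, 20.851). The tangent condition forces SJ to be normal to JP, so JP runs along (−sin 56°, cos 56°); with |JP| = 12.2, P = (-34.939, 27.673). Then |TP| = |P − T| = 27.925.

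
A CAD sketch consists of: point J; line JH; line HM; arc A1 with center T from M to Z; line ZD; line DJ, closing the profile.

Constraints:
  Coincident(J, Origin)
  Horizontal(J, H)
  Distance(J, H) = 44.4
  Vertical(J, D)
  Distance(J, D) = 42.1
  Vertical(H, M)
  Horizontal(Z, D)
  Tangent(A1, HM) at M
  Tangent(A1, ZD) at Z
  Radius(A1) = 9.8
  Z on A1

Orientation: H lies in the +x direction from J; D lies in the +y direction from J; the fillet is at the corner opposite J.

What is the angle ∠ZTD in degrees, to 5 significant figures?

74.186°

The virtual corner opposite J is at (44.400, 42.100). A1 meets HM tangentially, so TM is at right angles to HM and since A1 is tangent to ZD there, TZ ⟂ ZD, with radius 9.8, so the center T sits 9.8 in from both sides at T = (34.600, 32.300). That places the tangent points at M = (44.400, 32.300) on HM and Z = (34.600, 42.100) on ZD. Then cos ∠ZTD = TZ·TD / (|TZ||TD|), giving 74.186°.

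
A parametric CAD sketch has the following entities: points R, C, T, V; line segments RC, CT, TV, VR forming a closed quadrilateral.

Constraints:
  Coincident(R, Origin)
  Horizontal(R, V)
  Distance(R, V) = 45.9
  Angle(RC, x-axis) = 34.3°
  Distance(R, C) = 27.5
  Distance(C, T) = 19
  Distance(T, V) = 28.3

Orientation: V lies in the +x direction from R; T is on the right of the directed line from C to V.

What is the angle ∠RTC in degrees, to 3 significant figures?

96.1°

Checks: |CT| = 19.00 ✓; |TV| = 28.30 ✓.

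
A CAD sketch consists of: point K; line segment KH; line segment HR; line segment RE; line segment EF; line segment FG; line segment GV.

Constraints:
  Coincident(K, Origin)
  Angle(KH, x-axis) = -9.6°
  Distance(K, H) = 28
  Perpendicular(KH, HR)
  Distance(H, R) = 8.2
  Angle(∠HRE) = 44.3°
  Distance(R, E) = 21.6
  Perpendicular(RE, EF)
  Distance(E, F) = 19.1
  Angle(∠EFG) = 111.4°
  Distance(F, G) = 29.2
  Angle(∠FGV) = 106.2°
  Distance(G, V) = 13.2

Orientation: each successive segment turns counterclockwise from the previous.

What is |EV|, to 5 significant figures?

40.178

K is at the origin; KH runs at -9.6° with length 28.0, so H = (27.608, -4.6695). KH ⟂ HR, so HR runs at 80.400°; with |HR| = 8.2, R = (28.975, 3.4156). ∠HRE = 44.3° gives RE at -143.90° from the x-axis; with |RE| = 21.6, E = (11.523, -9.3110). RE is perpendicular to EF, so EF runs at -53.900°; with |EF| = 19.1, F = (22.776, -24.744). ∠EFG = 111.4° gives FG at 14.700° from the x-axis; with |FG| = 29.2, G = (51.021, -17.334). ∠FGV = 106.2° gives GV at 88.500° from the x-axis; with |GV| = 13.2, V = (51.366, -4.1384). Then |EV| = |V − E| = 40.178.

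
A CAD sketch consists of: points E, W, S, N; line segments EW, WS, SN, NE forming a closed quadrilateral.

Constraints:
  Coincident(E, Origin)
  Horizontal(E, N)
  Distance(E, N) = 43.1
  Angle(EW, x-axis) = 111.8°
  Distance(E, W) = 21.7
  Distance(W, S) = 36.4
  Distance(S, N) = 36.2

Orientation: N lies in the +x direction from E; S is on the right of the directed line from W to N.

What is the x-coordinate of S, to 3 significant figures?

8.96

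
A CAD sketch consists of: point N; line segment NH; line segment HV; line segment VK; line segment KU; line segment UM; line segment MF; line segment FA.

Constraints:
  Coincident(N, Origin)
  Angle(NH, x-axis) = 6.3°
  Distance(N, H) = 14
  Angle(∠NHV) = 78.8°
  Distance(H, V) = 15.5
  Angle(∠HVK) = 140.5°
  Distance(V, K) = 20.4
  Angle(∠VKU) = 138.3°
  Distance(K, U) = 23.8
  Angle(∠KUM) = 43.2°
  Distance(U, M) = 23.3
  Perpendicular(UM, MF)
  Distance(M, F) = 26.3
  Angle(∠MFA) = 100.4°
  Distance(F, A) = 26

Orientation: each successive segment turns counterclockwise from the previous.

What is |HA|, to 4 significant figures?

57.36

N is at the origin; NH runs at 6.3° with length 14.0, so H = (13.92, 1.536). ∠NHV = 78.8° gives HV at 107.5° from the x-axis; with |HV| = 15.5, V = (9.255, 16.32). ∠HVK = 140.5° gives VK at 147.0° from the x-axis; with |VK| = 20.4, K = (-7.854, 27.43). ∠VKU = 138.3° gives KU at -171.3° from the x-axis; with |KU| = 23.8, U = (-31.38, 23.83). ∠KUM = 43.2° gives UM at -34.50° from the x-axis; with |UM| = 23.3, M = (-12.18, 10.63). The perpendicularity gives MF at right angles to UM, so MF runs at 55.50°; with |MF| = 26.3, F = (2.718, 32.31). ∠MFA = 100.4° gives FA at 135.1° from the x-axis; with |FA| = 26.0, A = (-15.70, 50.66). Then |HA| = |A − H| = 57.36.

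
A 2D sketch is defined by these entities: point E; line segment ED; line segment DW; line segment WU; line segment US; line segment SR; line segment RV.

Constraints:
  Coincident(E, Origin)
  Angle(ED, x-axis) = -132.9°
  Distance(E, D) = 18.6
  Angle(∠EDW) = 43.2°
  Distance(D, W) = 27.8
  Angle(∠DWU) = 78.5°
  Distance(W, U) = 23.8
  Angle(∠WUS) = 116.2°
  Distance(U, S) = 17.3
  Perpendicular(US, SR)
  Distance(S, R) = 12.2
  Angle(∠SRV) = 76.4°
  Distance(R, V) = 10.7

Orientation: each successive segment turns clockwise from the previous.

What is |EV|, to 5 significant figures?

2.9958

E is at the origin; ED runs at -132.9° with length 18.6, so D = (-12.661, -13.625). ∠EDW = 43.2° gives DW at 90.300° from the x-axis; with |DW| = 27.8, W = (-12.807, 14.174). ∠DWU = 78.5° gives WU at -11.200° from the x-axis; with |WU| = 23.8, U = (10.540, 9.5515). ∠WUS = 116.2° gives US at -75.000° from the x-axis; with |US| = 17.3, S = (15.017, -7.1590). The perpendicularity gives SR at right angles to US, so SR runs at -165.00°; with |SR| = 12.2, R = (3.2330, -10.317). ∠SRV = 76.4° gives RV at 91.400° from the x-axis; with |RV| = 10.7, V = (2.9716, 0.38024). Then |EV| = |V − E| = 2.9958.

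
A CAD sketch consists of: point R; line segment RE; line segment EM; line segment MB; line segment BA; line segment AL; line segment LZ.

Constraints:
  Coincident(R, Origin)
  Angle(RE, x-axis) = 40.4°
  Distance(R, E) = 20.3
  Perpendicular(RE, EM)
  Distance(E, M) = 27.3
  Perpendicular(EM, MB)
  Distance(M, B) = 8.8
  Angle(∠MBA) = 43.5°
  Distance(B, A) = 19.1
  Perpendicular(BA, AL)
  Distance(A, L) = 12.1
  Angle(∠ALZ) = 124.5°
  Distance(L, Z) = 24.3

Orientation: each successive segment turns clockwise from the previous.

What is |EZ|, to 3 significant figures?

47.4

R is at the origin; RE runs at 40.4° with length 20.3, so E = (15.5, 13.2). RE ⟂ EM, so EM runs at -49.6°; with |EM| = 27.3, M = (33.2, -7.63). EM is perpendicular to MB, so MB runs at -140°; with |MB| = 8.8, B = (26.5, -13.3). ∠MBA = 43.5° gives BA at 83.9° from the x-axis; with |BA| = 19.1, A = (28.5, 5.66). The perpendicularity gives AL at right angles to BA, so AL runs at -6.10°; with |AL| = 12.1, L = (40.5, 4.37). ∠ALZ = 124.5° gives LZ at -61.6° from the x-axis; with |LZ| = 24.3, Z = (52.1, -17.0). Then |EZ| = |Z − E| = 47.4.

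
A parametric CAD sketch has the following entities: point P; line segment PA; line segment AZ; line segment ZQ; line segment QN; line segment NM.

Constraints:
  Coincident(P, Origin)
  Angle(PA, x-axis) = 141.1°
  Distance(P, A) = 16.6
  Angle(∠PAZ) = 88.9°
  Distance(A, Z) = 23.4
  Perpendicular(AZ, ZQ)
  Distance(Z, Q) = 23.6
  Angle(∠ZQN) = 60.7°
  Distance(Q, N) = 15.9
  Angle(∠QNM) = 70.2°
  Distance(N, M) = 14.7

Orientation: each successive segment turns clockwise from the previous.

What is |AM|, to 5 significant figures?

21.554

P is at the origin; PA runs at 141.1° with length 16.6, so A = (-12.919, 10.424). ∠PAZ = 88.9° gives AZ at 50.000° from the x-axis; with |AZ| = 23.4, Z = (2.1224, 28.350). The perpendicularity gives ZQ at right angles to AZ, so ZQ runs at -40.000°; with |ZQ| = 23.6, Q = (20.201, 13.180). ∠ZQN = 60.7° gives QN at -159.30° from the x-axis; with |QN| = 15.9, N = (5.3275, 7.5596). ∠QNM = 70.2° gives NM at 90.900° from the x-axis; with |NM| = 14.7, M = (5.0966, 22.258). Then |AM| = |M − A| = 21.554.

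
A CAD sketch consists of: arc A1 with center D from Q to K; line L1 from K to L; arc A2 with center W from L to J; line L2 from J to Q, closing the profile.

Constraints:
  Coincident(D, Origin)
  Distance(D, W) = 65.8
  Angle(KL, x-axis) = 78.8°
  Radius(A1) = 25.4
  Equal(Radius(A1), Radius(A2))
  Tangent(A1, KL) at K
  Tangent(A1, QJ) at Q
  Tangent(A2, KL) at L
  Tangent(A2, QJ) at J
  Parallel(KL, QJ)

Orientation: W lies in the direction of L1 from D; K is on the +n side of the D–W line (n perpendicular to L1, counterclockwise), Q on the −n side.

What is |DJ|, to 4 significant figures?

70.53

The slot axis is L1's direction at 78.8°, so u = (cos 78.8°, sin 78.8°) = (0.1942, 0.9810) and n = (−sin 78.8°, cos 78.8°) = (-0.9810, 0.1942). D is at the origin and W lies 65.8 along u from D, so W = 65.8·u = (12.78, 64.55). Tangency of A1 to both parallel lines with radius 25.4 puts K and Q at D ± 25.4·n: K = (-24.92, 4.934), Q = (24.92, -4.934). Equal radii place L and J the same way about W: L = W + 25.4·n = (-12.14, 69.48), J = W − 25.4·n = (37.70, 59.61). Then |DJ| = |J − D| = 70.53.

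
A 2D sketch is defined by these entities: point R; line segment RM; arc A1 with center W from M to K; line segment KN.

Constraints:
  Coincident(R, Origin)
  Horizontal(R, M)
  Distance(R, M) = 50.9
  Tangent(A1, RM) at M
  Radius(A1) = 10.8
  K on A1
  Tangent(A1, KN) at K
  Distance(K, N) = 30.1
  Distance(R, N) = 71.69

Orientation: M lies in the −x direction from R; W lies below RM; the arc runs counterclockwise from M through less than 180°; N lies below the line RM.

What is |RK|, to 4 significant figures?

62.79

Checks: |WK| = 10.80 ✓; ∠(WK, KN) = 90.00° ✓; |KN| = 30.10 ✓; |RN| = 71.69 ✓.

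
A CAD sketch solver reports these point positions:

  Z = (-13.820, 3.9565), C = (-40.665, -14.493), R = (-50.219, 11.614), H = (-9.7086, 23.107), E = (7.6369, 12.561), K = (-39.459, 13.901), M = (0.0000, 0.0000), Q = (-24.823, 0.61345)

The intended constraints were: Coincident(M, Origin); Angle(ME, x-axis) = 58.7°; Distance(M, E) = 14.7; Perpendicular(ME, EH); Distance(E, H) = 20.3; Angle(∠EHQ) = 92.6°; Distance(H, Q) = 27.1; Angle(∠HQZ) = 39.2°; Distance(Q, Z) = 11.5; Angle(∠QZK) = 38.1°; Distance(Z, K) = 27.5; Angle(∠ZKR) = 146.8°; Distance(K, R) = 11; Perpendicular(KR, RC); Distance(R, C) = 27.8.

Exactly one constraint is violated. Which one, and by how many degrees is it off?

Perpendicular(KR, RC) — off by 8.10°.

M = (0.00, 0.00) ✓; ME at 58.70° ✓; |ME| = 14.70 ✓; ∠(ME, EH) = 90.00° ✓; |EH| = 20.30 ✓; ∠EHQ = 92.60° ✓; |HQ| = 27.10 ✓; ∠HQZ = 39.20° ✓; |QZ| = 11.50 ✓; ∠QZK = 38.10° ✓; |ZK| = 27.50 ✓; ∠ZKR = 146.8° ✓; |KR| = 11.00 ✓; ∠(KR, RC) = 98.10° ✗; |RC| = 27.80 ✓.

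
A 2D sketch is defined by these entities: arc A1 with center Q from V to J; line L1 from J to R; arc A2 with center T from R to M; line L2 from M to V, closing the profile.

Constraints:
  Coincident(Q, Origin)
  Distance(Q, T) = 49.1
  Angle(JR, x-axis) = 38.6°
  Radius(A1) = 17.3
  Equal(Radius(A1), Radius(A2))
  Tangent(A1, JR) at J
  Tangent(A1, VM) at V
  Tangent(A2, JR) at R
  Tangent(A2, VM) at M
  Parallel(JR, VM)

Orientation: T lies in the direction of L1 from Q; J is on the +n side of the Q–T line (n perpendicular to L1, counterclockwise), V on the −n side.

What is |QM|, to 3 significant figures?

52.1

The slot axis is L1's direction at 38.6°, so u = (cos 38.6°, sin 38.6°) = (0.782, 0.624) and n = (−sin 38.6°, cos 38.6°) = (-0.624, 0.782). Q is at the origin and T lies 49.1 along u from Q, so T = 49.1·u = (38.4, 30.6). Tangency of A1 to both parallel lines with radius 17.3 puts J and V at Q ± 17.3·n: J = (-10.8, 13.5), V = (10.8, -13.5). Equal radii place R and M the same way about T: R = T + 17.3·n = (27.6, 44.2), M = T − 17.3·n = (49.2, 17.1). Then |QM| = |M − Q| = 52.1.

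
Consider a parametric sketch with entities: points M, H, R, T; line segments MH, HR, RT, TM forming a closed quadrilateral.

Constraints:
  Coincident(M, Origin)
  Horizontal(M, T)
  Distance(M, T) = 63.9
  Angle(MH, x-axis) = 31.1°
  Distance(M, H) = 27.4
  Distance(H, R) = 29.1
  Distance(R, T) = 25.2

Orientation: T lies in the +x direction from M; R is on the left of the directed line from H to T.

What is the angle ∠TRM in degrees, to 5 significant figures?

96.401°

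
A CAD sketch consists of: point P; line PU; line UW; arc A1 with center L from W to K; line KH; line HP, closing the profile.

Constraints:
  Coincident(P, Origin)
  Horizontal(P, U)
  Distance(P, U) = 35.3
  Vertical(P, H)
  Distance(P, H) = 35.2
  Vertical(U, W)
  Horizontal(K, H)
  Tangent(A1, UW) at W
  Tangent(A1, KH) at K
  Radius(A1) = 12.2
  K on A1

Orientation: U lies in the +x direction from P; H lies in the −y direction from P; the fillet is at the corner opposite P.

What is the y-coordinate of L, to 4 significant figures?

-23.00

P and H share the same x with |PH| = 35.2 and H on the −y side, so H = (0.000, -35.20). The virtual corner opposite P is at (35.30, -35.20). The tangent condition forces LW to be normal to UW and tangency of A1 to KH means the radius LK is perpendicular to KH, with radius 12.2, so the center L sits 12.2 in from both sides at L = (23.10, -23.00). So L.y = -23.00.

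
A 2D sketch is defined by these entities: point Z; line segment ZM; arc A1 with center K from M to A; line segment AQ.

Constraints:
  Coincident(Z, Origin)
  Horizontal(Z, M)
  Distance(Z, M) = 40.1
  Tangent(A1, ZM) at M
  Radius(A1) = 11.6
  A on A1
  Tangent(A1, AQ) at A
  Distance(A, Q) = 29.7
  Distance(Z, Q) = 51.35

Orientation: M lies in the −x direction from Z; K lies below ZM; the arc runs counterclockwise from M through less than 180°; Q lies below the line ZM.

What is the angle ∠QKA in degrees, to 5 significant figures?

68.666°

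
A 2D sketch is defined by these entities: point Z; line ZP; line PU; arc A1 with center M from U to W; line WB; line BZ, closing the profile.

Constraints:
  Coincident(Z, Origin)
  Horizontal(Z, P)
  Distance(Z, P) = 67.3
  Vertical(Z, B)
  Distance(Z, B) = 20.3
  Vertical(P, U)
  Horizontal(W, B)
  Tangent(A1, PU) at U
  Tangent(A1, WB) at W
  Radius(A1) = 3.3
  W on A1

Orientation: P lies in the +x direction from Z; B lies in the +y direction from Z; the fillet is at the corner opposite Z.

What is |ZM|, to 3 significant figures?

66.2

Z is at the origin; ZP is horizontal with |ZP| = 67.3 and P on the +x side, so P = (67.3, 0.00). ZB is vertical with |ZB| = 20.3 and B on the +y side, so B = (0.00, 20.3). The virtual corner opposite Z is at (67.3, 20.3). Since A1 is tangent to PU there, MU ⟂ PU and the tangent condition forces MW to be normal to WB, with radius 3.3, so the center M sits 3.3 in from both sides at M = (64.0, 17.0). Then |ZM| = |M − Z| = 66.2.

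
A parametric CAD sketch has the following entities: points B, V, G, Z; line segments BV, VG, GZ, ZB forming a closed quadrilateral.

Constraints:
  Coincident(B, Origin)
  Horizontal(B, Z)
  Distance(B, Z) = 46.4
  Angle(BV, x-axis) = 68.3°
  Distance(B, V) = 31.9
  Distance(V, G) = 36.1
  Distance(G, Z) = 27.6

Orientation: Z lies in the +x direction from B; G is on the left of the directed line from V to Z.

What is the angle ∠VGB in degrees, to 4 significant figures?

33.25°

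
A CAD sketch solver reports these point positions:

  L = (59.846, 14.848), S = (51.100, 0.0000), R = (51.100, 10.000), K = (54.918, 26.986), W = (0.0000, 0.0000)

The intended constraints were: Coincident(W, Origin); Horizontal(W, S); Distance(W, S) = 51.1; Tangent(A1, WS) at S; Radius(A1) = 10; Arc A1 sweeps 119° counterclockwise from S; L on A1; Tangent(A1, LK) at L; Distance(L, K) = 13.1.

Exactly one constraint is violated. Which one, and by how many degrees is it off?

Tangent(A1, LK) at L — off by 6.90°.

W = (0.00, 0.00) ✓; W.y = 0.00, S.y = 0.00 ✓; |WS| = 51.10 ✓; ∠(RS, SW) = 90.00° ✓; |RS| = 10.00 ✓; bearing(R→L) − bearing(R→S) = 119.0° ✓; |RL| = 10.00 ✓; ∠(RL, LK) = 96.90° ✗; |LK| = 13.10 ✓.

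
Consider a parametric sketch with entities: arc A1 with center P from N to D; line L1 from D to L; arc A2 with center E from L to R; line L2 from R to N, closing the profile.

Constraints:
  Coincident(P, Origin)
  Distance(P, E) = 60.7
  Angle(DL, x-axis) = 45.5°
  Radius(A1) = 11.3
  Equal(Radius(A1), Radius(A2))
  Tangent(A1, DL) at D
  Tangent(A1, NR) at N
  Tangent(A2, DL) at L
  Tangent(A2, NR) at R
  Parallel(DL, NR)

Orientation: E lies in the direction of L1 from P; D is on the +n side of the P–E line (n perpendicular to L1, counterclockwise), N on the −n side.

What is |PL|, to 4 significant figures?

61.74

Tangency of A1 to both parallel lines with radius 11.3 puts D and N at P ± 11.3·n: D = (-8.060, 7.920), N = (8.060, -7.920). Equal radii place L and R the same way about E: L = E + 11.3·n = (34.49, 51.21), R = E − 11.3·n = (50.60, 35.37). Then |PL| = |L − P| = 61.74.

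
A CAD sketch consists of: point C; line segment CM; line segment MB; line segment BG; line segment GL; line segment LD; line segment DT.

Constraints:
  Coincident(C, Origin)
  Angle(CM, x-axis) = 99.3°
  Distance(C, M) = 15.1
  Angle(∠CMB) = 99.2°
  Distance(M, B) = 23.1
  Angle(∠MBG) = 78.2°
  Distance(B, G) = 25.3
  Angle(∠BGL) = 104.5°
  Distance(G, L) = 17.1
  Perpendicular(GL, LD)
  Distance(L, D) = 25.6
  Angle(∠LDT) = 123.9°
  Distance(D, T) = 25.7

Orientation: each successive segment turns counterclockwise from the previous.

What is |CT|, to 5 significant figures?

37.795

C is at the origin; CM runs at 99.3° with length 15.1, so M = (-2.4402, 14.902). ∠CMB = 99.2° gives MB at -179.90° from the x-axis; with |MB| = 23.1, B = (-25.540, 14.861). ∠MBG = 78.2° gives BG at -78.100° from the x-axis; with |BG| = 25.3, G = (-20.323, -9.8951). ∠BGL = 104.5° gives GL at -2.6000° from the x-axis; with |GL| = 17.1, L = (-3.2408, -10.671). GL is perpendicular to LD, so LD runs at 87.400°; with |LD| = 25.6, D = (-2.0795, 14.903). ∠LDT = 123.9° gives DT at 143.50° from the x-axis; with |DT| = 25.7, T = (-22.739, 30.190). Then |CT| = |T − C| = 37.795.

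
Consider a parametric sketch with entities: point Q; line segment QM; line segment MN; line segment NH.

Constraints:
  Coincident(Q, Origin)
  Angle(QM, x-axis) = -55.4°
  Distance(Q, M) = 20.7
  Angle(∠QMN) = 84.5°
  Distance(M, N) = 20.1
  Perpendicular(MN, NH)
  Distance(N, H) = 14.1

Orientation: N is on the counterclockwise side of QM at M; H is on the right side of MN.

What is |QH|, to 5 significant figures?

39.149

∠QMN = 84.5°, so MN runs at -55.4° + (180° − 84.5°) = 40.100° from the x-axis; with |MN| = 20.1, N = M + 20.1·(cos 40.100°, sin 40.100°) = (27.129, -4.0920). The perpendicularity gives NH at right angles to MN; with |NH| = 14.1 on the right of MN, H = N + 14.1·(0.64412, -0.76492) = (36.211, -14.877). Then |QH| = |H − Q| = 39.149.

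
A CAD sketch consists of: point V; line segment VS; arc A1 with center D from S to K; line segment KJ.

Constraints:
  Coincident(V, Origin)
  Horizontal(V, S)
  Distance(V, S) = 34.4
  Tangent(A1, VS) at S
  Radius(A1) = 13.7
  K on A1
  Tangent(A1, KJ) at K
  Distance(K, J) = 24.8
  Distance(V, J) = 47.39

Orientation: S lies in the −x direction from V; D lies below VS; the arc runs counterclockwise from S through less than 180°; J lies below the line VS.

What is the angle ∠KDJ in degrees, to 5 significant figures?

61.083°

Checks: |DK| = 13.70 ✓; ∠(DK, KJ) = 90.00° ✓; |KJ| = 24.80 ✓; |VJ| = 47.39 ✓.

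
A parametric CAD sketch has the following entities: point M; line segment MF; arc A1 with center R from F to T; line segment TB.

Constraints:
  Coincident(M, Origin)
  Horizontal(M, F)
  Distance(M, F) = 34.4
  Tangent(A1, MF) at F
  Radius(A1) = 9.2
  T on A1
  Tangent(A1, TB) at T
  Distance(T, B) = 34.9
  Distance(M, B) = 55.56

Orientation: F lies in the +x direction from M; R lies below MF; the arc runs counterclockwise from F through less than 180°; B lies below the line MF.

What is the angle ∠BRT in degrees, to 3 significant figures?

75.2°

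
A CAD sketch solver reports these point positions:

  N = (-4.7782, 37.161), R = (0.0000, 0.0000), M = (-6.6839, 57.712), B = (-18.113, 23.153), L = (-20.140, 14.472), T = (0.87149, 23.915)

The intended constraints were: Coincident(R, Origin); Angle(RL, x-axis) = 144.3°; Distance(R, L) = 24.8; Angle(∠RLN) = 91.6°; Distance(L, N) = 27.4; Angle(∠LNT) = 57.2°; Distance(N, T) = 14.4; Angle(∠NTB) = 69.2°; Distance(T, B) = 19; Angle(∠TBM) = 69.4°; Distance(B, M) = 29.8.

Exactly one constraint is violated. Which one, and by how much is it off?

Distance(B, M) = 29.8 — off by 6.60.

R = (0.00, 0.00) ✓; RL at 144.3° ✓; |RL| = 24.80 ✓; ∠RLN = 91.60° ✓; |LN| = 27.40 ✓; ∠LNT = 57.20° ✓; |NT| = 14.40 ✓; ∠NTB = 69.20° ✓; |TB| = 19.00 ✓; ∠TBM = 69.40° ✓; |BM| = 36.40 ✗.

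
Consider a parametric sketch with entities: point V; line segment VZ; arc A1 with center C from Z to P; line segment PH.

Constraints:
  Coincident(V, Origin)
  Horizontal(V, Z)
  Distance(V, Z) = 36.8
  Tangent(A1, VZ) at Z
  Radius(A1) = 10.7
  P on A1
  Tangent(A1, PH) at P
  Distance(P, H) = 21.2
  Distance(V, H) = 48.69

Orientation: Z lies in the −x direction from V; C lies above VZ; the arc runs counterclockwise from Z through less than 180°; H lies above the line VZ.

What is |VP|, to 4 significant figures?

30.54

Checks: V.y = 0.00, Z.y = 0.00 ✓; |CP| = 10.70 ✓; ∠(CP, PH) = 90.00° ✓; |PH| = 21.20 ✓; |VH| = 48.69 ✓.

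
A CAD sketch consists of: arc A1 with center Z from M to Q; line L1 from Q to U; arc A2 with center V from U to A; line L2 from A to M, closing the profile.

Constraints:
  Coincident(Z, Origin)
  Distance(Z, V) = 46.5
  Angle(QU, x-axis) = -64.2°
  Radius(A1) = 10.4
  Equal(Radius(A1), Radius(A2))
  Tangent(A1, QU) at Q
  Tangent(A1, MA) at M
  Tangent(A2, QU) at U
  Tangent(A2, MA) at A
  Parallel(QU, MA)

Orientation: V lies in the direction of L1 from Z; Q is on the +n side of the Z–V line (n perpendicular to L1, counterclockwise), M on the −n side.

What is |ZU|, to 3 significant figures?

47.6

The slot axis is L1's direction at -64.2°, so u = (cos -64.2°, sin -64.2°) = (0.435, -0.900) and n = (−sin -64.2°, cos -64.2°) = (0.900, 0.435). Z is at the origin and V lies 46.5 along u from Z, so V = 46.5·u = (20.2, -41.9). Tangency of A1 to both parallel lines with radius 10.4 puts Q and M at Z ± 10.4·n: Q = (9.36, 4.53), M = (-9.36, -4.53). Equal radii place U and A the same way about V: U = V + 10.4·n = (29.6, -37.3), A = V − 10.4·n = (10.9, -46.4). Then |ZU| = |U − Z| = 47.6.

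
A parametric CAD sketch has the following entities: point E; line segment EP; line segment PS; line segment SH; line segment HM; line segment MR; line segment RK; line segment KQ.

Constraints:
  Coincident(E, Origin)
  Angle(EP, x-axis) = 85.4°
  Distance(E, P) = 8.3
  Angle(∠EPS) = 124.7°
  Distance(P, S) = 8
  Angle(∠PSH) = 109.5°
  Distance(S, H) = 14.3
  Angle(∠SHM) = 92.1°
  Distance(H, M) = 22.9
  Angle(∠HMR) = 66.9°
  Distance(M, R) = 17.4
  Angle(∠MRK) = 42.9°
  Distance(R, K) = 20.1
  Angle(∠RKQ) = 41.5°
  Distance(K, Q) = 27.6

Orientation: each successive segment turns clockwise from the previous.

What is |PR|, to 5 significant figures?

9.2414

E is at the origin; EP runs at 85.4° with length 8.3, so P = (0.66565, 8.2733). ∠EPS = 124.7° gives PS at 30.100° from the x-axis; with |PS| = 8.0, S = (7.5869, 12.285). ∠PSH = 109.5° gives SH at -40.400° from the x-axis; with |SH| = 14.3, H = (18.477, 3.0172). ∠SHM = 92.1° gives HM at -128.30° from the x-axis; with |HM| = 22.9, M = (4.2839, -14.954). ∠HMR = 66.9° gives MR at 118.60° from the x-axis; with |MR| = 17.4, R = (-4.0453, 0.32276). Then |PR| = |R − P| = 9.2414.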